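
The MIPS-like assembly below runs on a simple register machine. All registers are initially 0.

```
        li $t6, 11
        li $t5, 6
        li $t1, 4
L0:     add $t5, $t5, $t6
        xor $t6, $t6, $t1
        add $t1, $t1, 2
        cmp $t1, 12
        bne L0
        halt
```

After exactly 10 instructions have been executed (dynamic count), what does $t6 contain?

9

li $t6, 11 → $t6=11
li $t5, 6 → $t5=6
li $t1, 4 → $t1=4
add $t5, $t5, $t6 → $t5=6+11=17
xor $t6, $t6, $t1 → $t6=11^4=15
add $t1, $t1, 2 → $t1=4+2=6
cmp $t1, 12  (cmp 6,12)
bne L0: taken
add $t5, $t5, $t6 → $t5=17+15=32
xor $t6, $t6, $t1 → $t6=15^6=9
After step 10: $t6 = 9.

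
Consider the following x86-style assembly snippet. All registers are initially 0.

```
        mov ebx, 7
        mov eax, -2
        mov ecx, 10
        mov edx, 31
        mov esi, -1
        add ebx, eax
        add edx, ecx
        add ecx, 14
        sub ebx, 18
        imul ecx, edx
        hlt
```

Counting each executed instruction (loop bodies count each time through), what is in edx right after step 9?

after mov ebx, 7: ebx=7
after mov eax, -2: eax=-2
after mov ecx, 10: ecx=10
after mov edx, 31: edx=31
after mov esi, -1: esi=-1
after add ebx, eax: ebx=7+(-2)=5
after add edx, ecx: edx=31+10=41
after add ecx, 14: ecx=10+14=24
after sub ebx, 18: ebx=5-18=-13
After step 9: edx = 41.

41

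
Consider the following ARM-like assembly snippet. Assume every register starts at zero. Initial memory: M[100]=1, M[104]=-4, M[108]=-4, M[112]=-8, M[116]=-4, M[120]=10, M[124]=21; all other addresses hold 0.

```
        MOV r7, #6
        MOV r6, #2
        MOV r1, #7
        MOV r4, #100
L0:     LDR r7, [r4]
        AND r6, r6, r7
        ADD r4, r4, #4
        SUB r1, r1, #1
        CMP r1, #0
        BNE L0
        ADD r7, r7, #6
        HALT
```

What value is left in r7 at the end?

27

r7=6
r6=2
r1=7
r4=100
r7=M[100]=1
r6=2&1=0
r4=100+4=104
r1=7-1=6
CMP r1, #0  (cmp 6,0)
BNE L0: taken
r7=M[104]=-4
r6=0&(-4)=0
r4=104+4=108
r1=6-1=5
CMP r1, #0  (cmp 5,0)
BNE L0: taken
r7=M[108]=-4
r6=0&(-4)=0
r4=108+4=112
r1=5-1=4
CMP r1, #0  (cmp 4,0)
BNE L0: taken
r7=M[112]=-8
r6=0&(-8)=0
r4=112+4=116
r1=4-1=3
CMP r1, #0  (cmp 3,0)
BNE L0: taken
r7=M[116]=-4
r6=0&(-4)=0
r4=116+4=120
r1=3-1=2
CMP r1, #0  (cmp 2,0)
BNE L0: taken
r7=M[120]=10
r6=0&10=0
r4=120+4=124
r1=2-1=1
CMP r1, #0  (cmp 1,0)
BNE L0: taken
r7=M[124]=21
r6=0&21=0
r4=124+4=128
r1=1-1=0
CMP r1, #0  (cmp 0,0)
BNE L0: not taken
r7=21+6=27
halt.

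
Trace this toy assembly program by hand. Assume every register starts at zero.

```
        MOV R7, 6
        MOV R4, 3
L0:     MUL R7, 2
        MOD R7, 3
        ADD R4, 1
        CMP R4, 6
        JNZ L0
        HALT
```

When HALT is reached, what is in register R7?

R7=6
R4=3
R7=6*2=12
R7=12%3=0
R4=3+1=4
CMP R4, 6  (cmp 4,6)
JNZ L0: taken
R7=0*2=0
R7=0%3=0
R4=4+1=5
CMP R4, 6  (cmp 5,6)
JNZ L0: taken
R7=0*2=0
R7=0%3=0
R4=5+1=6
CMP R4, 6  (cmp 6,6)
JNZ L0: not taken
halt.

0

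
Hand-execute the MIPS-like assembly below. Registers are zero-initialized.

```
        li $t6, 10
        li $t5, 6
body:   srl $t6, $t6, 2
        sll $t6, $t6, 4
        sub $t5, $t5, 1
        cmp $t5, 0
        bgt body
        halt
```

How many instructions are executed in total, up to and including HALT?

33

li $t6, 10 → $t6=10
li $t5, 6 → $t5=6
srl $t6, $t6, 2 → $t6=10>>2=2
sll $t6, $t6, 4 → $t6=2<<4=32
sub $t5, $t5, 1 → $t5=6-1=5
cmp $t5, 0  (cmp 5,0)
bgt body: taken
srl $t6, $t6, 2 → $t6=32>>2=8
sll $t6, $t6, 4 → $t6=8<<4=128
sub $t5, $t5, 1 → $t5=5-1=4
cmp $t5, 0  (cmp 4,0)
bgt body: taken
srl $t6, $t6, 2 → $t6=128>>2=32
sll $t6, $t6, 4 → $t6=32<<4=512
sub $t5, $t5, 1 → $t5=4-1=3
cmp $t5, 0  (cmp 3,0)
bgt body: taken
srl $t6, $t6, 2 → $t6=512>>2=128
sll $t6, $t6, 4 → $t6=128<<4=2048
sub $t5, $t5, 1 → $t5=3-1=2
cmp $t5, 0  (cmp 2,0)
bgt body: taken
srl $t6, $t6, 2 → $t6=2048>>2=512
sll $t6, $t6, 4 → $t6=512<<4=8192
sub $t5, $t5, 1 → $t5=2-1=1
cmp $t5, 0  (cmp 1,0)
bgt body: taken
srl $t6, $t6, 2 → $t6=8192>>2=2048
sll $t6, $t6, 4 → $t6=2048<<4=32768
sub $t5, $t5, 1 → $t5=1-1=0
cmp $t5, 0  (cmp 0,0)
bgt body: not taken
halt.
Total executed instructions: 33.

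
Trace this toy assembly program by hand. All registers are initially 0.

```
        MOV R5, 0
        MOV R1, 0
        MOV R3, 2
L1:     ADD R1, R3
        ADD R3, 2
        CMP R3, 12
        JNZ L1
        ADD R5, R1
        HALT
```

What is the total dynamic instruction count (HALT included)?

R5=0
R1=0
R3=2
R1=0+2=2
R3=2+2=4
CMP R3, 12  (cmp 4,12)
JNZ L1: taken
R1=2+4=6
R3=4+2=6
CMP R3, 12  (cmp 6,12)
JNZ L1: taken
R1=6+6=12
R3=6+2=8
CMP R3, 12  (cmp 8,12)
JNZ L1: taken
R1=12+8=20
R3=8+2=10
CMP R3, 12  (cmp 10,12)
JNZ L1: taken
R1=20+10=30
R3=10+2=12
CMP R3, 12  (cmp 12,12)
JNZ L1: not taken
R5=0+30=30
halt.
Total executed instructions: 25.

25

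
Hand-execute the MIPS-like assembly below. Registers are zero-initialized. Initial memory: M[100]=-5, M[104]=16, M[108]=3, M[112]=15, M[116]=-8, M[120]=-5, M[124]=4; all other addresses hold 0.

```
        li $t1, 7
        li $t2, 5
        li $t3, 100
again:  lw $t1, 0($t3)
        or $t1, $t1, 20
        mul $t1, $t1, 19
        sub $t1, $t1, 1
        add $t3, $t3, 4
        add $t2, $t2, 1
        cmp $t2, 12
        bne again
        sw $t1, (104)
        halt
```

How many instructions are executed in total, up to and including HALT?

61

li $t1, 7 → $t1=7
li $t2, 5 → $t2=5
li $t3, 100 → $t3=100
lw $t1, 0($t3) → $t1=M[100]=-5
or $t1, $t1, 20 → $t1=(-5)|20=-1
mul $t1, $t1, 19 → $t1=(-1)*19=-19
sub $t1, $t1, 1 → $t1=(-19)-1=-20
add $t3, $t3, 4 → $t3=100+4=104
add $t2, $t2, 1 → $t2=5+1=6
cmp $t2, 12  (cmp 6,12)
bne again: taken
lw $t1, 0($t3) → $t1=M[104]=16
or $t1, $t1, 20 → $t1=16|20=20
mul $t1, $t1, 19 → $t1=20*19=380
sub $t1, $t1, 1 → $t1=380-1=379
add $t3, $t3, 4 → $t3=104+4=108
add $t2, $t2, 1 → $t2=6+1=7
cmp $t2, 12  (cmp 7,12)
bne again: taken
lw $t1, 0($t3) → $t1=M[108]=3
or $t1, $t1, 20 → $t1=3|20=23
mul $t1, $t1, 19 → $t1=23*19=437
sub $t1, $t1, 1 → $t1=437-1=436
add $t3, $t3, 4 → $t3=108+4=112
add $t2, $t2, 1 → $t2=7+1=8
cmp $t2, 12  (cmp 8,12)
bne again: taken
lw $t1, 0($t3) → $t1=M[112]=15
or $t1, $t1, 20 → $t1=15|20=31
mul $t1, $t1, 19 → $t1=31*19=589
sub $t1, $t1, 1 → $t1=589-1=588
add $t3, $t3, 4 → $t3=112+4=116
add $t2, $t2, 1 → $t2=8+1=9
cmp $t2, 12  (cmp 9,12)
bne again: taken
lw $t1, 0($t3) → $t1=M[116]=-8
or $t1, $t1, 20 → $t1=(-8)|20=-4
mul $t1, $t1, 19 → $t1=(-4)*19=-76
sub $t1, $t1, 1 → $t1=(-76)-1=-77
add $t3, $t3, 4 → $t3=116+4=120
add $t2, $t2, 1 → $t2=9+1=10
cmp $t2, 12  (cmp 10,12)
bne again: taken
lw $t1, 0($t3) → $t1=M[120]=-5
or $t1, $t1, 20 → $t1=(-5)|20=-1
mul $t1, $t1, 19 → $t1=(-1)*19=-19
sub $t1, $t1, 1 → $t1=(-19)-1=-20
add $t3, $t3, 4 → $t3=120+4=124
add $t2, $t2, 1 → $t2=10+1=11
cmp $t2, 12  (cmp 11,12)
bne again: taken
lw $t1, 0($t3) → $t1=M[124]=4
or $t1, $t1, 20 → $t1=4|20=20
mul $t1, $t1, 19 → $t1=20*19=380
sub $t1, $t1, 1 → $t1=380-1=379
add $t3, $t3, 4 → $t3=124+4=128
add $t2, $t2, 1 → $t2=11+1=12
cmp $t2, 12  (cmp 12,12)
bne again: not taken
sw $t1, (104) → M[104]=379
halt.
Total executed instructions: 61.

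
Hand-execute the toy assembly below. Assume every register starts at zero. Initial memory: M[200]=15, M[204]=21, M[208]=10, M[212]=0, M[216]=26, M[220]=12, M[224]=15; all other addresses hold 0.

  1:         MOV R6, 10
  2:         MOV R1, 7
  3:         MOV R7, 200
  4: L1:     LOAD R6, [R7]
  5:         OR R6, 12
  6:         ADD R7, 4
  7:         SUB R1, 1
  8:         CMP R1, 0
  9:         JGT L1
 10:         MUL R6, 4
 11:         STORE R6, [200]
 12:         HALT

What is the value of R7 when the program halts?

228

R6=10
R1=7
R7=200
R6=M[200]=15
R6=15|12=15
R7=200+4=204
R1=7-1=6
CMP R1, 0  (cmp 6,0)
JGT L1: taken
R6=M[204]=21
R6=21|12=29
R7=204+4=208
R1=6-1=5
CMP R1, 0  (cmp 5,0)
JGT L1: taken
R6=M[208]=10
R6=10|12=14
R7=208+4=212
R1=5-1=4
CMP R1, 0  (cmp 4,0)
JGT L1: taken
R6=M[212]=0
R6=0|12=12
R7=212+4=216
R1=4-1=3
CMP R1, 0  (cmp 3,0)
JGT L1: taken
R6=M[216]=26
R6=26|12=30
R7=216+4=220
R1=3-1=2
CMP R1, 0  (cmp 2,0)
JGT L1: taken
R6=M[220]=12
R6=12|12=12
R7=220+4=224
R1=2-1=1
CMP R1, 0  (cmp 1,0)
JGT L1: taken
R6=M[224]=15
R6=15|12=15
R7=224+4=228
R1=1-1=0
CMP R1, 0  (cmp 0,0)
JGT L1: not taken
R6=15*4=60
STORE R6, [200] → M[200]=60
halt.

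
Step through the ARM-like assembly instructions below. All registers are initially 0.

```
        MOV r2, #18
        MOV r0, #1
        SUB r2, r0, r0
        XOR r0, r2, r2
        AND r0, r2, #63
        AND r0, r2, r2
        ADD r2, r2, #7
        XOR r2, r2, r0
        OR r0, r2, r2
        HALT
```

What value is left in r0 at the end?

MOV r2, #18 → r2=18
MOV r0, #1 → r0=1
SUB r2, r0, r0 → r2=1-1=0
XOR r0, r2, r2 → r0=0^0=0
AND r0, r2, #63 → r0=0&63=0
AND r0, r2, r2 → r0=0&0=0
ADD r2, r2, #7 → r2=0+7=7
XOR r2, r2, r0 → r2=7^0=7
OR r0, r2, r2 → r0=7|7=7
halt.

7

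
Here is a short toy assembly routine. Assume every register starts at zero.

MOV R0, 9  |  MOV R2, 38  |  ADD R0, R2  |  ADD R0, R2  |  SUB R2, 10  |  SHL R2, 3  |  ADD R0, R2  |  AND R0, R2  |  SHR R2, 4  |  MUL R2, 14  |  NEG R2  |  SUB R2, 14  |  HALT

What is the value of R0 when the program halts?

32

MOV R0, 9 → R0=9
MOV R2, 38 → R2=38
ADD R0, R2 → R0=9+38=47
ADD R0, R2 → R0=47+38=85
SUB R2, 10 → R2=38-10=28
SHL R2, 3 → R2=28<<3=224
ADD R0, R2 → R0=85+224=309
AND R0, R2 → R0=309&224=32
SHR R2, 4 → R2=224>>4=14
MUL R2, 14 → R2=14*14=196
NEG R2 → R2=-(196)=-196
SUB R2, 14 → R2=(-196)-14=-210
halt.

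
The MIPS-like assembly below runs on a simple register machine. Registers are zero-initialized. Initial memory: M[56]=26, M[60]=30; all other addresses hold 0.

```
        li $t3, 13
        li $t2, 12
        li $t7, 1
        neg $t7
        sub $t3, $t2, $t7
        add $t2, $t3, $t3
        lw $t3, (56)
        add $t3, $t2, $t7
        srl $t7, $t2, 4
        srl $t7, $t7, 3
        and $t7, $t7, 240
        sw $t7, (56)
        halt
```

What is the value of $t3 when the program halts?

25

li $t3, 13 → $t3=13
li $t2, 12 → $t2=12
li $t7, 1 → $t7=1
neg $t7 → $t7=-(1)=-1
sub $t3, $t2, $t7 → $t3=12-(-1)=13
add $t2, $t3, $t3 → $t2=13+13=26
lw $t3, (56) → $t3=M[56]=26
add $t3, $t2, $t7 → $t3=26+(-1)=25
srl $t7, $t2, 4 → $t7=26>>4=1
srl $t7, $t7, 3 → $t7=1>>3=0
and $t7, $t7, 240 → $t7=0&240=0
sw $t7, (56) → M[56]=0
halt.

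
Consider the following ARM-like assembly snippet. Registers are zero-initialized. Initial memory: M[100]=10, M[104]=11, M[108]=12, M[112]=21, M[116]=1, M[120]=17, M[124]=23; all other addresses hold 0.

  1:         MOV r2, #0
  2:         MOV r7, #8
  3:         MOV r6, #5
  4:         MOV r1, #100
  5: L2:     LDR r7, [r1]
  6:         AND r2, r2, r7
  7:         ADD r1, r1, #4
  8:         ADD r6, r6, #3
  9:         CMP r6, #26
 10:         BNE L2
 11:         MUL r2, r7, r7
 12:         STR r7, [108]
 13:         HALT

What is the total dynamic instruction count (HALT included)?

49

r2=0
r7=8
r6=5
r1=100
r7=M[100]=10
r2=0&10=0
r1=100+4=104
r6=5+3=8
CMP r6, #26  (cmp 8,26)
BNE L2: taken
r7=M[104]=11
r2=0&11=0
r1=104+4=108
r6=8+3=11
CMP r6, #26  (cmp 11,26)
BNE L2: taken
r7=M[108]=12
r2=0&12=0
r1=108+4=112
r6=11+3=14
CMP r6, #26  (cmp 14,26)
BNE L2: taken
r7=M[112]=21
r2=0&21=0
r1=112+4=116
r6=14+3=17
CMP r6, #26  (cmp 17,26)
BNE L2: taken
r7=M[116]=1
r2=0&1=0
r1=116+4=120
r6=17+3=20
CMP r6, #26  (cmp 20,26)
BNE L2: taken
r7=M[120]=17
r2=0&17=0
r1=120+4=124
r6=20+3=23
CMP r6, #26  (cmp 23,26)
BNE L2: taken
r7=M[124]=23
r2=0&23=0
r1=124+4=128
r6=23+3=26
CMP r6, #26  (cmp 26,26)
BNE L2: not taken
r2=23*23=529
STR r7, [108] → M[108]=23
halt.
Total executed instructions: 49.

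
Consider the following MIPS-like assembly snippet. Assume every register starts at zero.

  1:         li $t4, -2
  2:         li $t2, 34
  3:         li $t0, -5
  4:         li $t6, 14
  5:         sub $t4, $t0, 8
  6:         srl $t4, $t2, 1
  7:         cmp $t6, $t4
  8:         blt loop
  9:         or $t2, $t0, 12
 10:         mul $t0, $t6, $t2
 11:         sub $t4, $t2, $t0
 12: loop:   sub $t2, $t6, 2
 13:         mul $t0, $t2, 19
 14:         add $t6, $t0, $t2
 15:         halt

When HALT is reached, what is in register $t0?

228

$t4=-2
$t2=34
$t0=-5
$t6=14
$t4=(-5)-8=-13
$t4=34>>1=17
cmp $t6, $t4  (cmp 14,17)
blt loop: taken
$t2=14-2=12
$t0=12*19=228
$t6=228+12=240
halt.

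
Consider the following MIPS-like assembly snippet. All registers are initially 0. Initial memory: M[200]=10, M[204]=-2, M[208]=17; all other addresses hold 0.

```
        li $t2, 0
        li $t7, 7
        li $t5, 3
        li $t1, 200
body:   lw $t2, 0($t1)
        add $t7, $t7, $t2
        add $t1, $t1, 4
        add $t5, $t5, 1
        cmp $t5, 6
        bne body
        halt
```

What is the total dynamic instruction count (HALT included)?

$t2=0
$t7=7
$t5=3
$t1=200
$t2=M[200]=10
$t7=7+10=17
$t1=200+4=204
$t5=3+1=4
cmp $t5, 6  (cmp 4,6)
bne body: taken
$t2=M[204]=-2
$t7=17+(-2)=15
$t1=204+4=208
$t5=4+1=5
cmp $t5, 6  (cmp 5,6)
bne body: taken
$t2=M[208]=17
$t7=15+17=32
$t1=208+4=212
$t5=5+1=6
cmp $t5, 6  (cmp 6,6)
bne body: not taken
halt.
Total executed instructions: 23.

23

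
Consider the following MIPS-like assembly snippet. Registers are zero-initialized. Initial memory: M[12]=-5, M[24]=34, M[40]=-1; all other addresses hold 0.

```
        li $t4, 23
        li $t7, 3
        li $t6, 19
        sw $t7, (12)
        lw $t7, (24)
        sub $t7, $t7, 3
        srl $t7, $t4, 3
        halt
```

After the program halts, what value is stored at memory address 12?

3

li $t4, 23 → $t4=23
li $t7, 3 → $t7=3
li $t6, 19 → $t6=19
sw $t7, (12) → M[12]=3
lw $t7, (24) → $t7=M[24]=34
sub $t7, $t7, 3 → $t7=34-3=31
srl $t7, $t4, 3 → $t7=23>>3=2
halt.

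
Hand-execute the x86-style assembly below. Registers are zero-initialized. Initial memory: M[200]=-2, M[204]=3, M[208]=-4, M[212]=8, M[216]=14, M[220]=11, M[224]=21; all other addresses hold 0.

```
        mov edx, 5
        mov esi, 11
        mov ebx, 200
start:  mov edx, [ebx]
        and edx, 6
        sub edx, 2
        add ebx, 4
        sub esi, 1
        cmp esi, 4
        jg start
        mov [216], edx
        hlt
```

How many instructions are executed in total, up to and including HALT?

edx=5
esi=11
ebx=200
edx=M[200]=-2
edx=(-2)&6=6
edx=6-2=4
ebx=200+4=204
esi=11-1=10
cmp esi, 4  (cmp 10,4)
jg start: taken
edx=M[204]=3
edx=3&6=2
edx=2-2=0
ebx=204+4=208
esi=10-1=9
cmp esi, 4  (cmp 9,4)
jg start: taken
edx=M[208]=-4
edx=(-4)&6=4
edx=4-2=2
ebx=208+4=212
esi=9-1=8
cmp esi, 4  (cmp 8,4)
jg start: taken
edx=M[212]=8
edx=8&6=0
edx=0-2=-2
ebx=212+4=216
esi=8-1=7
cmp esi, 4  (cmp 7,4)
jg start: taken
edx=M[216]=14
edx=14&6=6
edx=6-2=4
ebx=216+4=220
esi=7-1=6
cmp esi, 4  (cmp 6,4)
jg start: taken
edx=M[220]=11
edx=11&6=2
edx=2-2=0
ebx=220+4=224
esi=6-1=5
cmp esi, 4  (cmp 5,4)
jg start: taken
edx=M[224]=21
edx=21&6=4
edx=4-2=2
ebx=224+4=228
esi=5-1=4
cmp esi, 4  (cmp 4,4)
jg start: not taken
mov [216], edx → M[216]=2
halt.
Total executed instructions: 54.

54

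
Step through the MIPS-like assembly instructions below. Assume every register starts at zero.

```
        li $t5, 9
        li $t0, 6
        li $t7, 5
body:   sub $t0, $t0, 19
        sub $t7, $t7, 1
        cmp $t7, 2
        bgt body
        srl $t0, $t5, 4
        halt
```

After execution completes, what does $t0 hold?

0

li $t5, 9 → $t5=9
li $t0, 6 → $t0=6
li $t7, 5 → $t7=5
sub $t0, $t0, 19 → $t0=6-19=-13
sub $t7, $t7, 1 → $t7=5-1=4
cmp $t7, 2  (cmp 4,2)
bgt body: taken
sub $t0, $t0, 19 → $t0=(-13)-19=-32
sub $t7, $t7, 1 → $t7=4-1=3
cmp $t7, 2  (cmp 3,2)
bgt body: taken
sub $t0, $t0, 19 → $t0=(-32)-19=-51
sub $t7, $t7, 1 → $t7=3-1=2
cmp $t7, 2  (cmp 2,2)
bgt body: not taken
srl $t0, $t5, 4 → $t0=9>>4=0
halt.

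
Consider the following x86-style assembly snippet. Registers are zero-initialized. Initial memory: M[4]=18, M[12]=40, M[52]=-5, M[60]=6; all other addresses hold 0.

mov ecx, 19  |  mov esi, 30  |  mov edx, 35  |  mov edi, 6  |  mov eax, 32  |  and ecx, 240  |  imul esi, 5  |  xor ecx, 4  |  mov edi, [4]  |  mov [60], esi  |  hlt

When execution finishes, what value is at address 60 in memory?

ecx=19
esi=30
edx=35
edi=6
eax=32
ecx=19&240=16
esi=30*5=150
ecx=16^4=20
edi=M[4]=18
mov [60], esi → M[60]=150
halt.

150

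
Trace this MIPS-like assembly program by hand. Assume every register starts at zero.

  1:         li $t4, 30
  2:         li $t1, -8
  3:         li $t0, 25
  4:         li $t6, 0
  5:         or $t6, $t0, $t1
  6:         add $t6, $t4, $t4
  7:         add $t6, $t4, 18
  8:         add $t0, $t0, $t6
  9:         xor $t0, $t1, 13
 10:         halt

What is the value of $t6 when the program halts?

48

$t4=30
$t1=-8
$t0=25
$t6=0
$t6=25|(-8)=-7
$t6=30+30=60
$t6=30+18=48
$t0=25+48=73
$t0=(-8)^13=-11
halt.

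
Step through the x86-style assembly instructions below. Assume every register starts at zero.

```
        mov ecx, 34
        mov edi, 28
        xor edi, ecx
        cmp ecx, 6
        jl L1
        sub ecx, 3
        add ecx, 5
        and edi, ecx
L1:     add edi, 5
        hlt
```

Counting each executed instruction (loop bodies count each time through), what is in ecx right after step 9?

after mov ecx, 34: ecx=34
after mov edi, 28: edi=28
after xor edi, ecx: edi=28^34=62
cmp ecx, 6  (cmp 34,6)
jl L1: not taken
after sub ecx, 3: ecx=34-3=31
after add ecx, 5: ecx=31+5=36
after and edi, ecx: edi=62&36=36
after add edi, 5: edi=36+5=41
After step 9: ecx = 36.

36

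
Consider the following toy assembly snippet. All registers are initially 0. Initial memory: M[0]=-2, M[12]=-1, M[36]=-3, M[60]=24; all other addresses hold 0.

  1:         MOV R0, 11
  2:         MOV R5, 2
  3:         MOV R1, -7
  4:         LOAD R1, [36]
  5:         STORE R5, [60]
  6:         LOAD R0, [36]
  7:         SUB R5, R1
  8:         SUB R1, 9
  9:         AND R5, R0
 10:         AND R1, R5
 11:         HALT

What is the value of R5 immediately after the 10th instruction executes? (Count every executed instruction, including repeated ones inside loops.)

5

after MOV R0, 11: R0=11
after MOV R5, 2: R5=2
after MOV R1, -7: R1=-7
after LOAD R1, [36]: R1=M[36]=-3
STORE R5, [60] → M[60]=2
after LOAD R0, [36]: R0=M[36]=-3
after SUB R5, R1: R5=2-(-3)=5
after SUB R1, 9: R1=(-3)-9=-12
after AND R5, R0: R5=5&(-3)=5
after AND R1, R5: R1=(-12)&5=4
After step 10: R5 = 5.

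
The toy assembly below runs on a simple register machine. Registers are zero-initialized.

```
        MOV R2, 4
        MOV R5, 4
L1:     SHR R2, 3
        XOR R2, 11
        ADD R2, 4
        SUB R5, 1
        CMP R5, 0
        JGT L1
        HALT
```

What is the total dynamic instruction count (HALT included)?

27

MOV R2, 4 → R2=4
MOV R5, 4 → R5=4
SHR R2, 3 → R2=4>>3=0
XOR R2, 11 → R2=0^11=11
ADD R2, 4 → R2=11+4=15
SUB R5, 1 → R5=4-1=3
CMP R5, 0  (cmp 3,0)
JGT L1: taken
SHR R2, 3 → R2=15>>3=1
XOR R2, 11 → R2=1^11=10
ADD R2, 4 → R2=10+4=14
SUB R5, 1 → R5=3-1=2
CMP R5, 0  (cmp 2,0)
JGT L1: taken
SHR R2, 3 → R2=14>>3=1
XOR R2, 11 → R2=1^11=10
ADD R2, 4 → R2=10+4=14
SUB R5, 1 → R5=2-1=1
CMP R5, 0  (cmp 1,0)
JGT L1: taken
SHR R2, 3 → R2=14>>3=1
XOR R2, 11 → R2=1^11=10
ADD R2, 4 → R2=10+4=14
SUB R5, 1 → R5=1-1=0
CMP R5, 0  (cmp 0,0)
JGT L1: not taken
halt.
Total executed instructions: 27.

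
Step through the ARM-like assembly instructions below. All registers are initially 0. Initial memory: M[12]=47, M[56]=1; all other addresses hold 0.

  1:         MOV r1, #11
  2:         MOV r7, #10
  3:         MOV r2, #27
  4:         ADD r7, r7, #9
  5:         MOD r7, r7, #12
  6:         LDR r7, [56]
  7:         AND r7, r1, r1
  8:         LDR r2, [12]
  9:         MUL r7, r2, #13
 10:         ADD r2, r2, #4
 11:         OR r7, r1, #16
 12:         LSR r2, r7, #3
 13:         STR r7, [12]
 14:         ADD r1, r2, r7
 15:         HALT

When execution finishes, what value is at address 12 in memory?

27

MOV r1, #11 → r1=11
MOV r7, #10 → r7=10
MOV r2, #27 → r2=27
ADD r7, r7, #9 → r7=10+9=19
MOD r7, r7, #12 → r7=19%12=7
LDR r7, [56] → r7=M[56]=1
AND r7, r1, r1 → r7=11&11=11
LDR r2, [12] → r2=M[12]=47
MUL r7, r2, #13 → r7=47*13=611
ADD r2, r2, #4 → r2=47+4=51
OR r7, r1, #16 → r7=11|16=27
LSR r2, r7, #3 → r2=27>>3=3
STR r7, [12] → M[12]=27
ADD r1, r2, r7 → r1=3+27=30
halt.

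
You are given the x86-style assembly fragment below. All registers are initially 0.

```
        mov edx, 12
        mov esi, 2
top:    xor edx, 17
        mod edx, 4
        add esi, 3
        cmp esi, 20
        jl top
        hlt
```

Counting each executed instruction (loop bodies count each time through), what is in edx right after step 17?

edx=12
esi=2
edx=12^17=29
edx=29%4=1
esi=2+3=5
cmp esi, 20  (cmp 5,20)
jl top: taken
edx=1^17=16
edx=16%4=0
esi=5+3=8
cmp esi, 20  (cmp 8,20)
jl top: taken
edx=0^17=17
edx=17%4=1
esi=8+3=11
cmp esi, 20  (cmp 11,20)
jl top: taken
After step 17: edx = 1.

1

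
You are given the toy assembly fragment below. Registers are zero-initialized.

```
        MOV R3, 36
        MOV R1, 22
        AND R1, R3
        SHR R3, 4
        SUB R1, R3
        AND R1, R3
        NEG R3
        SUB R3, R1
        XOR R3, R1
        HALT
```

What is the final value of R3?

R3=36
R1=22
R1=22&36=4
R3=36>>4=2
R1=4-2=2
R1=2&2=2
R3=-(2)=-2
R3=(-2)-2=-4
R3=(-4)^2=-2
halt.

-2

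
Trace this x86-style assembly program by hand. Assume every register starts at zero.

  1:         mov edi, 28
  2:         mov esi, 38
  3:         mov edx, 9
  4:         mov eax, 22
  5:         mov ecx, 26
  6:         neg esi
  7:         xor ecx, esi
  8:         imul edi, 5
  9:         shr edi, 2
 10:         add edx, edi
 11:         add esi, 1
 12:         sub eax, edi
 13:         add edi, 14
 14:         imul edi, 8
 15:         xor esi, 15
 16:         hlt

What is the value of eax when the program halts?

-13

mov edi, 28 → edi=28
mov esi, 38 → esi=38
mov edx, 9 → edx=9
mov eax, 22 → eax=22
mov ecx, 26 → ecx=26
neg esi → esi=-(38)=-38
xor ecx, esi → ecx=26^(-38)=-64
imul edi, 5 → edi=28*5=140
shr edi, 2 → edi=140>>2=35
add edx, edi → edx=9+35=44
add esi, 1 → esi=(-38)+1=-37
sub eax, edi → eax=22-35=-13
add edi, 14 → edi=35+14=49
imul edi, 8 → edi=49*8=392
xor esi, 15 → esi=(-37)^15=-44
halt.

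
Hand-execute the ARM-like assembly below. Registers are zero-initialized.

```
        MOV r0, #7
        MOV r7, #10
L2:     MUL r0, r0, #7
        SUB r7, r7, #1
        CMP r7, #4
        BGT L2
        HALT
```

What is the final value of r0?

823543

r0=7
r7=10
r0=7*7=49
r7=10-1=9
CMP r7, #4  (cmp 9,4)
BGT L2: taken
r0=49*7=343
r7=9-1=8
CMP r7, #4  (cmp 8,4)
BGT L2: taken
r0=343*7=2401
r7=8-1=7
CMP r7, #4  (cmp 7,4)
BGT L2: taken
r0=2401*7=16807
r7=7-1=6
CMP r7, #4  (cmp 6,4)
BGT L2: taken
r0=16807*7=117649
r7=6-1=5
CMP r7, #4  (cmp 5,4)
BGT L2: taken
r0=117649*7=823543
r7=5-1=4
CMP r7, #4  (cmp 4,4)
BGT L2: not taken
halt.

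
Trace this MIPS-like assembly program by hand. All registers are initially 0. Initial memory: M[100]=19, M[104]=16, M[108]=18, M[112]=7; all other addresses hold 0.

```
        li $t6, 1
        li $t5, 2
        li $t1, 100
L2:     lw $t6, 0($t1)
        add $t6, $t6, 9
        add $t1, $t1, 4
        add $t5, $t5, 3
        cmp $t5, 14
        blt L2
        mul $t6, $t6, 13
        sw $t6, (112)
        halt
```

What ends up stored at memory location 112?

208

after li $t6, 1: $t6=1
after li $t5, 2: $t5=2
after li $t1, 100: $t1=100
after lw $t6, 0($t1): $t6=M[100]=19
after add $t6, $t6, 9: $t6=19+9=28
after add $t1, $t1, 4: $t1=100+4=104
after add $t5, $t5, 3: $t5=2+3=5
cmp $t5, 14  (cmp 5,14)
blt L2: taken
after lw $t6, 0($t1): $t6=M[104]=16
after add $t6, $t6, 9: $t6=16+9=25
after add $t1, $t1, 4: $t1=104+4=108
after add $t5, $t5, 3: $t5=5+3=8
cmp $t5, 14  (cmp 8,14)
blt L2: taken
after lw $t6, 0($t1): $t6=M[108]=18
after add $t6, $t6, 9: $t6=18+9=27
after add $t1, $t1, 4: $t1=108+4=112
after add $t5, $t5, 3: $t5=8+3=11
cmp $t5, 14  (cmp 11,14)
blt L2: taken
after lw $t6, 0($t1): $t6=M[112]=7
after add $t6, $t6, 9: $t6=7+9=16
after add $t1, $t1, 4: $t1=112+4=116
after add $t5, $t5, 3: $t5=11+3=14
cmp $t5, 14  (cmp 14,14)
blt L2: not taken
after mul $t6, $t6, 13: $t6=16*13=208
sw $t6, (112) → M[112]=208
halt.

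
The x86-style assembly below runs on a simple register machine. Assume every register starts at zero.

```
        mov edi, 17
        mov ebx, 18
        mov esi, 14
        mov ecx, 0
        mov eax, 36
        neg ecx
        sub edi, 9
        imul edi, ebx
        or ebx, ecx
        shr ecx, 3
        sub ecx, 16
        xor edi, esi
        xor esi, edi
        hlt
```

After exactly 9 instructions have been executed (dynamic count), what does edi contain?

144

edi=17
ebx=18
esi=14
ecx=0
eax=36
ecx=-(0)=0
edi=17-9=8
edi=8*18=144
ebx=18|0=18
After step 9: edi = 144.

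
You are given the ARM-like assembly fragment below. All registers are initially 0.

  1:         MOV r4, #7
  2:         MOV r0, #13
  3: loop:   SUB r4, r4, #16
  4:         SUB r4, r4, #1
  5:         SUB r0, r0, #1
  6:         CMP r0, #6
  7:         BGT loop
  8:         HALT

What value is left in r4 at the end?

r4=7
r0=13
r4=7-16=-9
r4=(-9)-1=-10
r0=13-1=12
CMP r0, #6  (cmp 12,6)
BGT loop: taken
r4=(-10)-16=-26
r4=(-26)-1=-27
r0=12-1=11
CMP r0, #6  (cmp 11,6)
BGT loop: taken
r4=(-27)-16=-43
r4=(-43)-1=-44
r0=11-1=10
CMP r0, #6  (cmp 10,6)
BGT loop: taken
r4=(-44)-16=-60
r4=(-60)-1=-61
r0=10-1=9
CMP r0, #6  (cmp 9,6)
BGT loop: taken
r4=(-61)-16=-77
r4=(-77)-1=-78
r0=9-1=8
CMP r0, #6  (cmp 8,6)
BGT loop: taken
r4=(-78)-16=-94
r4=(-94)-1=-95
r0=8-1=7
CMP r0, #6  (cmp 7,6)
BGT loop: taken
r4=(-95)-16=-111
r4=(-111)-1=-112
r0=7-1=6
CMP r0, #6  (cmp 6,6)
BGT loop: not taken
halt.

-112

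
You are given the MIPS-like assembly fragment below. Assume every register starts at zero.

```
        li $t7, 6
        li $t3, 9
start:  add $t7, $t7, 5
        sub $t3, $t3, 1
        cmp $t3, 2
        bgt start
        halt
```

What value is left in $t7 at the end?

41

li $t7, 6 → $t7=6
li $t3, 9 → $t3=9
add $t7, $t7, 5 → $t7=6+5=11
sub $t3, $t3, 1 → $t3=9-1=8
cmp $t3, 2  (cmp 8,2)
bgt start: taken
add $t7, $t7, 5 → $t7=11+5=16
sub $t3, $t3, 1 → $t3=8-1=7
cmp $t3, 2  (cmp 7,2)
bgt start: taken
add $t7, $t7, 5 → $t7=16+5=21
sub $t3, $t3, 1 → $t3=7-1=6
cmp $t3, 2  (cmp 6,2)
bgt start: taken
add $t7, $t7, 5 → $t7=21+5=26
sub $t3, $t3, 1 → $t3=6-1=5
cmp $t3, 2  (cmp 5,2)
bgt start: taken
add $t7, $t7, 5 → $t7=26+5=31
sub $t3, $t3, 1 → $t3=5-1=4
cmp $t3, 2  (cmp 4,2)
bgt start: taken
add $t7, $t7, 5 → $t7=31+5=36
sub $t3, $t3, 1 → $t3=4-1=3
cmp $t3, 2  (cmp 3,2)
bgt start: taken
add $t7, $t7, 5 → $t7=36+5=41
sub $t3, $t3, 1 → $t3=3-1=2
cmp $t3, 2  (cmp 2,2)
bgt start: not taken
halt.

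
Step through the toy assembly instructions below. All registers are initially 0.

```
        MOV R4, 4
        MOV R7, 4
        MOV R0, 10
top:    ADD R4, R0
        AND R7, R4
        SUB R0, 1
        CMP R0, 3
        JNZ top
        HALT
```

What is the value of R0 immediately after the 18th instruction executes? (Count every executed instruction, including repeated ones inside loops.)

7

after MOV R4, 4: R4=4
after MOV R7, 4: R7=4
after MOV R0, 10: R0=10
after ADD R4, R0: R4=4+10=14
after AND R7, R4: R7=4&14=4
after SUB R0, 1: R0=10-1=9
CMP R0, 3  (cmp 9,3)
JNZ top: taken
after ADD R4, R0: R4=14+9=23
after AND R7, R4: R7=4&23=4
after SUB R0, 1: R0=9-1=8
CMP R0, 3  (cmp 8,3)
JNZ top: taken
after ADD R4, R0: R4=23+8=31
after AND R7, R4: R7=4&31=4
after SUB R0, 1: R0=8-1=7
CMP R0, 3  (cmp 7,3)
JNZ top: taken
After step 18: R0 = 7.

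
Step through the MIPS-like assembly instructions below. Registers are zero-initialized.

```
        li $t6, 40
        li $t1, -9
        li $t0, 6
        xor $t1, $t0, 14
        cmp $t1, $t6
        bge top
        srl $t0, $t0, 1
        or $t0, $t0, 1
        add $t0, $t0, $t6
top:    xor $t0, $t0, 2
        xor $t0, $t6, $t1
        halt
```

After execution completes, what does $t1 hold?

li $t6, 40 → $t6=40
li $t1, -9 → $t1=-9
li $t0, 6 → $t0=6
xor $t1, $t0, 14 → $t1=6^14=8
cmp $t1, $t6  (cmp 8,40)
bge top: not taken
srl $t0, $t0, 1 → $t0=6>>1=3
or $t0, $t0, 1 → $t0=3|1=3
add $t0, $t0, $t6 → $t0=3+40=43
xor $t0, $t0, 2 → $t0=43^2=41
xor $t0, $t6, $t1 → $t0=40^8=32
halt.

8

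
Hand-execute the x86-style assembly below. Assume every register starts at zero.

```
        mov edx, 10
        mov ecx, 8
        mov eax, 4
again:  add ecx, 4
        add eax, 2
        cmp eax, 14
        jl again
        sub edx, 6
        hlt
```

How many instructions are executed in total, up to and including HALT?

edx=10
ecx=8
eax=4
ecx=8+4=12
eax=4+2=6
cmp eax, 14  (cmp 6,14)
jl again: taken
ecx=12+4=16
eax=6+2=8
cmp eax, 14  (cmp 8,14)
jl again: taken
ecx=16+4=20
eax=8+2=10
cmp eax, 14  (cmp 10,14)
jl again: taken
ecx=20+4=24
eax=10+2=12
cmp eax, 14  (cmp 12,14)
jl again: taken
ecx=24+4=28
eax=12+2=14
cmp eax, 14  (cmp 14,14)
jl again: not taken
edx=10-6=4
halt.
Total executed instructions: 25.

25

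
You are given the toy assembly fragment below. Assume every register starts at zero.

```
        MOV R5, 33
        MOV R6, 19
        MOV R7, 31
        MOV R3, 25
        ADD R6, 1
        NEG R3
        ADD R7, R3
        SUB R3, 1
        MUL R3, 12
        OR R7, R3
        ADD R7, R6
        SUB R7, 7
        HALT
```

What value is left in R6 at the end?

20

R5=33
R6=19
R7=31
R3=25
R6=19+1=20
R3=-(25)=-25
R7=31+(-25)=6
R3=(-25)-1=-26
R3=(-26)*12=-312
R7=6|(-312)=-306
R7=(-306)+20=-286
R7=(-286)-7=-293
halt.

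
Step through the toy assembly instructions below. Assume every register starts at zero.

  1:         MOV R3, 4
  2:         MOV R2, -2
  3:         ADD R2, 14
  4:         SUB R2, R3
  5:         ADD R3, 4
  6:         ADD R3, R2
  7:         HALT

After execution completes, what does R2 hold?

MOV R3, 4 → R3=4
MOV R2, -2 → R2=-2
ADD R2, 14 → R2=(-2)+14=12
SUB R2, R3 → R2=12-4=8
ADD R3, 4 → R3=4+4=8
ADD R3, R2 → R3=8+8=16
halt.

8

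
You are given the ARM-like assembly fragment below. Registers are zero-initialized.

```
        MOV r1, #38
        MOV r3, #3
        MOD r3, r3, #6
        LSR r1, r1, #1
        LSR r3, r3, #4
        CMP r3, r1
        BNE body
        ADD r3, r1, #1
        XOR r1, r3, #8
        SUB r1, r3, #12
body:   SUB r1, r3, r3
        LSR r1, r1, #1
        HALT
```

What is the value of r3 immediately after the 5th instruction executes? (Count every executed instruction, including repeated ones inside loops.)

0

r1=38
r3=3
r3=3%6=3
r1=38>>1=19
r3=3>>4=0
After step 5: r3 = 0.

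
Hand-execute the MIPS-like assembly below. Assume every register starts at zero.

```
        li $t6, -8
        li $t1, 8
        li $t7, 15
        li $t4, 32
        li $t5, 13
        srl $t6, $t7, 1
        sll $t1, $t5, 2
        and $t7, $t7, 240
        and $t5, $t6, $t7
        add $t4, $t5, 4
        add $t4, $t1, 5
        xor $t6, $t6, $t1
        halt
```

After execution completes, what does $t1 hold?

li $t6, -8 → $t6=-8
li $t1, 8 → $t1=8
li $t7, 15 → $t7=15
li $t4, 32 → $t4=32
li $t5, 13 → $t5=13
srl $t6, $t7, 1 → $t6=15>>1=7
sll $t1, $t5, 2 → $t1=13<<2=52
and $t7, $t7, 240 → $t7=15&240=0
and $t5, $t6, $t7 → $t5=7&0=0
add $t4, $t5, 4 → $t4=0+4=4
add $t4, $t1, 5 → $t4=52+5=57
xor $t6, $t6, $t1 → $t6=7^52=51
halt.

52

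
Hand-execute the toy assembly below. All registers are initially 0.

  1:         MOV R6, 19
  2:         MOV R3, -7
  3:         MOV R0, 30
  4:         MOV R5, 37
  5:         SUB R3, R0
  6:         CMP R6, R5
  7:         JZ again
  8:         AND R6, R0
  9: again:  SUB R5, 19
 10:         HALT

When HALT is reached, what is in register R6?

R6=19
R3=-7
R0=30
R5=37
R3=(-7)-30=-37
CMP R6, R5  (cmp 19,37)
JZ again: not taken
R6=19&30=18
R5=37-19=18
halt.

18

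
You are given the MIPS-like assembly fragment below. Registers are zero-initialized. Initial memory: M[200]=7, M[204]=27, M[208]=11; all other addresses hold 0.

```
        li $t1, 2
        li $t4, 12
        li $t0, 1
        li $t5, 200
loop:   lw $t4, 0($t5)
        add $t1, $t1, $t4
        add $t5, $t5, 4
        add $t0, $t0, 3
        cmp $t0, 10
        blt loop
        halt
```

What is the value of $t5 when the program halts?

li $t1, 2 → $t1=2
li $t4, 12 → $t4=12
li $t0, 1 → $t0=1
li $t5, 200 → $t5=200
lw $t4, 0($t5) → $t4=M[200]=7
add $t1, $t1, $t4 → $t1=2+7=9
add $t5, $t5, 4 → $t5=200+4=204
add $t0, $t0, 3 → $t0=1+3=4
cmp $t0, 10  (cmp 4,10)
blt loop: taken
lw $t4, 0($t5) → $t4=M[204]=27
add $t1, $t1, $t4 → $t1=9+27=36
add $t5, $t5, 4 → $t5=204+4=208
add $t0, $t0, 3 → $t0=4+3=7
cmp $t0, 10  (cmp 7,10)
blt loop: taken
lw $t4, 0($t5) → $t4=M[208]=11
add $t1, $t1, $t4 → $t1=36+11=47
add $t5, $t5, 4 → $t5=208+4=212
add $t0, $t0, 3 → $t0=7+3=10
cmp $t0, 10  (cmp 10,10)
blt loop: not taken
halt.

212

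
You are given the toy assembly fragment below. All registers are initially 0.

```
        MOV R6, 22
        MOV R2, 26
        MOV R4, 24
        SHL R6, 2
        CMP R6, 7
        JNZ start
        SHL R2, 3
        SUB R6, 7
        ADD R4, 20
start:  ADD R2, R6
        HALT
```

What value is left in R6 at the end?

MOV R6, 22 → R6=22
MOV R2, 26 → R2=26
MOV R4, 24 → R4=24
SHL R6, 2 → R6=22<<2=88
CMP R6, 7  (cmp 88,7)
JNZ start: taken
ADD R2, R6 → R2=26+88=114
halt.

88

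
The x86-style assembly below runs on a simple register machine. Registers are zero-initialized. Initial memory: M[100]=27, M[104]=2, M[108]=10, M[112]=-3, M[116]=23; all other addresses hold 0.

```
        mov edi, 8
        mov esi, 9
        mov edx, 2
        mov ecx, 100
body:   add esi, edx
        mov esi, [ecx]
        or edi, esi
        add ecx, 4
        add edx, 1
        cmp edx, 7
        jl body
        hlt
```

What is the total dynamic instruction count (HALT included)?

40

after mov edi, 8: edi=8
after mov esi, 9: esi=9
after mov edx, 2: edx=2
after mov ecx, 100: ecx=100
after add esi, edx: esi=9+2=11
after mov esi, [ecx]: esi=M[100]=27
after or edi, esi: edi=8|27=27
after add ecx, 4: ecx=100+4=104
after add edx, 1: edx=2+1=3
cmp edx, 7  (cmp 3,7)
jl body: taken
after add esi, edx: esi=27+3=30
after mov esi, [ecx]: esi=M[104]=2
after or edi, esi: edi=27|2=27
after add ecx, 4: ecx=104+4=108
after add edx, 1: edx=3+1=4
cmp edx, 7  (cmp 4,7)
jl body: taken
after add esi, edx: esi=2+4=6
after mov esi, [ecx]: esi=M[108]=10
after or edi, esi: edi=27|10=27
after add ecx, 4: ecx=108+4=112
after add edx, 1: edx=4+1=5
cmp edx, 7  (cmp 5,7)
jl body: taken
after add esi, edx: esi=10+5=15
after mov esi, [ecx]: esi=M[112]=-3
after or edi, esi: edi=27|(-3)=-1
after add ecx, 4: ecx=112+4=116
after add edx, 1: edx=5+1=6
cmp edx, 7  (cmp 6,7)
jl body: taken
after add esi, edx: esi=(-3)+6=3
after mov esi, [ecx]: esi=M[116]=23
after or edi, esi: edi=(-1)|23=-1
after add ecx, 4: ecx=116+4=120
after add edx, 1: edx=6+1=7
cmp edx, 7  (cmp 7,7)
jl body: not taken
halt.
Total executed instructions: 40.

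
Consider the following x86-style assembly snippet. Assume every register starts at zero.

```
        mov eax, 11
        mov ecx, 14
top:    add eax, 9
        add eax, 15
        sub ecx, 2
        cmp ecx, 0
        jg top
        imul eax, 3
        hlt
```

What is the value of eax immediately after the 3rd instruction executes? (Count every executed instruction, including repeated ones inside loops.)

20

after mov eax, 11: eax=11
after mov ecx, 14: ecx=14
after add eax, 9: eax=11+9=20
After step 3: eax = 20.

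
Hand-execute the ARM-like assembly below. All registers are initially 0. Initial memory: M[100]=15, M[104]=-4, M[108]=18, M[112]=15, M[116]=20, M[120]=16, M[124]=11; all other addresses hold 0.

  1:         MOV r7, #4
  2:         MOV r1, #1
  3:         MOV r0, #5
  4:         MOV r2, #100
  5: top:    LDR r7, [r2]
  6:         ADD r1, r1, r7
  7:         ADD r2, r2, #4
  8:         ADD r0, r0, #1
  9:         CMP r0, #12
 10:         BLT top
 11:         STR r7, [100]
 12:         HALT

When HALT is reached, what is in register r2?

after MOV r7, #4: r7=4
after MOV r1, #1: r1=1
after MOV r0, #5: r0=5
after MOV r2, #100: r2=100
after LDR r7, [r2]: r7=M[100]=15
after ADD r1, r1, r7: r1=1+15=16
after ADD r2, r2, #4: r2=100+4=104
after ADD r0, r0, #1: r0=5+1=6
CMP r0, #12  (cmp 6,12)
BLT top: taken
after LDR r7, [r2]: r7=M[104]=-4
after ADD r1, r1, r7: r1=16+(-4)=12
after ADD r2, r2, #4: r2=104+4=108
after ADD r0, r0, #1: r0=6+1=7
CMP r0, #12  (cmp 7,12)
BLT top: taken
after LDR r7, [r2]: r7=M[108]=18
after ADD r1, r1, r7: r1=12+18=30
after ADD r2, r2, #4: r2=108+4=112
after ADD r0, r0, #1: r0=7+1=8
CMP r0, #12  (cmp 8,12)
BLT top: taken
after LDR r7, [r2]: r7=M[112]=15
after ADD r1, r1, r7: r1=30+15=45
after ADD r2, r2, #4: r2=112+4=116
after ADD r0, r0, #1: r0=8+1=9
CMP r0, #12  (cmp 9,12)
BLT top: taken
after LDR r7, [r2]: r7=M[116]=20
after ADD r1, r1, r7: r1=45+20=65
after ADD r2, r2, #4: r2=116+4=120
after ADD r0, r0, #1: r0=9+1=10
CMP r0, #12  (cmp 10,12)
BLT top: taken
after LDR r7, [r2]: r7=M[120]=16
after ADD r1, r1, r7: r1=65+16=81
after ADD r2, r2, #4: r2=120+4=124
after ADD r0, r0, #1: r0=10+1=11
CMP r0, #12  (cmp 11,12)
BLT top: taken
after LDR r7, [r2]: r7=M[124]=11
after ADD r1, r1, r7: r1=81+11=92
after ADD r2, r2, #4: r2=124+4=128
after ADD r0, r0, #1: r0=11+1=12
CMP r0, #12  (cmp 12,12)
BLT top: not taken
STR r7, [100] → M[100]=11
halt.

128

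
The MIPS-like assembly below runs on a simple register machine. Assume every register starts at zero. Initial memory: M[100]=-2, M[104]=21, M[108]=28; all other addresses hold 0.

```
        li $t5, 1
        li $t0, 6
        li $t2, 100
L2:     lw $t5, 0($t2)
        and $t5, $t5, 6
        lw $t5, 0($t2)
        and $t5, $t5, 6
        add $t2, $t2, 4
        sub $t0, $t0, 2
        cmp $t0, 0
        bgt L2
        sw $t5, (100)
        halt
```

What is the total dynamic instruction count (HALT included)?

$t5=1
$t0=6
$t2=100
$t5=M[100]=-2
$t5=(-2)&6=6
$t5=M[100]=-2
$t5=(-2)&6=6
$t2=100+4=104
$t0=6-2=4
cmp $t0, 0  (cmp 4,0)
bgt L2: taken
$t5=M[104]=21
$t5=21&6=4
$t5=M[104]=21
$t5=21&6=4
$t2=104+4=108
$t0=4-2=2
cmp $t0, 0  (cmp 2,0)
bgt L2: taken
$t5=M[108]=28
$t5=28&6=4
$t5=M[108]=28
$t5=28&6=4
$t2=108+4=112
$t0=2-2=0
cmp $t0, 0  (cmp 0,0)
bgt L2: not taken
sw $t5, (100) → M[100]=4
halt.
Total executed instructions: 29.

29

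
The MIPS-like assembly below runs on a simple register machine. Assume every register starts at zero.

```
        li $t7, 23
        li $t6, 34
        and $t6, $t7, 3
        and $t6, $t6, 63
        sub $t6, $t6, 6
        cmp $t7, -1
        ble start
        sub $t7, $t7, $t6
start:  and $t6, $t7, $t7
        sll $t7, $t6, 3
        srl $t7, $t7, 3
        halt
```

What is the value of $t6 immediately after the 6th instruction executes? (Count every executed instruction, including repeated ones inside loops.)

-3

li $t7, 23 → $t7=23
li $t6, 34 → $t6=34
and $t6, $t7, 3 → $t6=23&3=3
and $t6, $t6, 63 → $t6=3&63=3
sub $t6, $t6, 6 → $t6=3-6=-3
cmp $t7, -1  (cmp 23,-1)
After step 6: $t6 = -3.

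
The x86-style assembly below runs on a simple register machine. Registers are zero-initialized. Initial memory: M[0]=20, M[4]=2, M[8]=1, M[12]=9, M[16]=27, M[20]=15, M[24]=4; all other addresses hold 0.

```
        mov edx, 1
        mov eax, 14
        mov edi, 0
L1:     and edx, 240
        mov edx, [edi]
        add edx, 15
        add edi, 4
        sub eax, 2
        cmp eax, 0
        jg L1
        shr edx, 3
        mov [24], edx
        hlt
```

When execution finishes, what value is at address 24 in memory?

after mov edx, 1: edx=1
after mov eax, 14: eax=14
after mov edi, 0: edi=0
after and edx, 240: edx=1&240=0
after mov edx, [edi]: edx=M[0]=20
after add edx, 15: edx=20+15=35
after add edi, 4: edi=0+4=4
after sub eax, 2: eax=14-2=12
cmp eax, 0  (cmp 12,0)
jg L1: taken
after and edx, 240: edx=35&240=32
after mov edx, [edi]: edx=M[4]=2
after add edx, 15: edx=2+15=17
after add edi, 4: edi=4+4=8
after sub eax, 2: eax=12-2=10
cmp eax, 0  (cmp 10,0)
jg L1: taken
after and edx, 240: edx=17&240=16
after mov edx, [edi]: edx=M[8]=1
after add edx, 15: edx=1+15=16
after add edi, 4: edi=8+4=12
after sub eax, 2: eax=10-2=8
cmp eax, 0  (cmp 8,0)
jg L1: taken
after and edx, 240: edx=16&240=16
after mov edx, [edi]: edx=M[12]=9
after add edx, 15: edx=9+15=24
after add edi, 4: edi=12+4=16
after sub eax, 2: eax=8-2=6
cmp eax, 0  (cmp 6,0)
jg L1: taken
after and edx, 240: edx=24&240=16
after mov edx, [edi]: edx=M[16]=27
after add edx, 15: edx=27+15=42
after add edi, 4: edi=16+4=20
after sub eax, 2: eax=6-2=4
cmp eax, 0  (cmp 4,0)
jg L1: taken
after and edx, 240: edx=42&240=32
after mov edx, [edi]: edx=M[20]=15
after add edx, 15: edx=15+15=30
after add edi, 4: edi=20+4=24
after sub eax, 2: eax=4-2=2
cmp eax, 0  (cmp 2,0)
jg L1: taken
after and edx, 240: edx=30&240=16
after mov edx, [edi]: edx=M[24]=4
after add edx, 15: edx=4+15=19
after add edi, 4: edi=24+4=28
after sub eax, 2: eax=2-2=0
cmp eax, 0  (cmp 0,0)
jg L1: not taken
after shr edx, 3: edx=19>>3=2
mov [24], edx → M[24]=2
halt.

2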